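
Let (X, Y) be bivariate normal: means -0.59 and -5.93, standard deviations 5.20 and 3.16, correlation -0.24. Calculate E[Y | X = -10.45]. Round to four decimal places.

-4.4920

For a bivariate normal, E[Y | X=x] = μ_Y + ρ·(σ_Y/σ_X)·(x − μ_X).
E[Y | X=-10.45] = -5.93 + (-0.24)·(3.16/5.20)·(-10.45 − (-0.59)) = -5.93 + (-0.145846)·(-9.86) = -4.4920.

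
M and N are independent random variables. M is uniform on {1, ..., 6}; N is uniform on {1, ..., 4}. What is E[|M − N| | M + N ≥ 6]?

15/7

P(M + N ≥ 6) = 7/12.
Summing |M−N|·P(x,y) over outcomes with M + N ≥ 6 gives 5/4.
E[|M − N| | M + N ≥ 6] = (5/4) / (7/12) = 15/7.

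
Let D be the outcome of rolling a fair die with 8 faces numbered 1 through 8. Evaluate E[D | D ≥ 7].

15/2

Given D ≥ 7, D is equally likely to be any of {7, 8}.
E[D | D ≥ 7] = (7 + 8) / 2 = 15/2.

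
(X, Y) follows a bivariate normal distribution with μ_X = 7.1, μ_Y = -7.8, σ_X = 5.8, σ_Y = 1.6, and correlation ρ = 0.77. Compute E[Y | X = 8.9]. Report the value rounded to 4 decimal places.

-7.4177

For a bivariate normal, E[Y | X=x] = μ_Y + ρ·(σ_Y/σ_X)·(x − μ_X).
E[Y | X=8.9] = -7.8 + (0.77)·(1.6/5.8)·(8.9 − (7.1)) = -7.8 + (0.21241)·(1.8) = -7.4177.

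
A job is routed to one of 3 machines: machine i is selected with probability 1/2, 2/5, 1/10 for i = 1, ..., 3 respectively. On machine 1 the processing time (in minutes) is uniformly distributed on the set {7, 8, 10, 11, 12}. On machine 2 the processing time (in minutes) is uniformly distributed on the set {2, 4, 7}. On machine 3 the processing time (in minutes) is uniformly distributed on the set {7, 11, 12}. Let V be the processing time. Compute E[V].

113/15

E[V | machine 1] = (7+8+10+11+12)/5 = 48/5.
E[V | machine 2] = (2+4+7)/3 = 13/3.
E[V | machine 3] = (7+11+12)/3 = 10.
E[V] = (1/2)·(48/5) + (2/5)·(13/3) + (1/10)·(10) = 113/15.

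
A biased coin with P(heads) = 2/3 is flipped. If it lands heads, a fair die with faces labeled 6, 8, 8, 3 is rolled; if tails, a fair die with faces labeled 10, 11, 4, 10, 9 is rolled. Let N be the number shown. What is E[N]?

71/10

E[N | heads] = (6+8+8+3)/4 = 25/4.
E[N | tails] = (10+11+4+10+9)/5 = 44/5.
E[N] = (2/3)·(25/4) + (1/3)·(44/5) = 71/10.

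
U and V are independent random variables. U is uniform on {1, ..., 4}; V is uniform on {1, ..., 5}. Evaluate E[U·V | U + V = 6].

15/2

P(U + V = 6) = 1/5.
Summing UV·P(x,y) over outcomes with U + V = 6 gives 3/2.
E[U·V | U + V = 6] = (3/2) / (1/5) = 15/2.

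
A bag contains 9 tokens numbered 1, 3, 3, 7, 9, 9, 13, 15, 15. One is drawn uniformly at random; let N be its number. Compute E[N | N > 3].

P(N > 3) = 2/3.
Σ over the event: 7·1/9 + 9·2/9 + 13·1/9 + 15·2/9 = 68/9.
E[N | N > 3] = (68/9) / (2/3) = 34/3.

34/3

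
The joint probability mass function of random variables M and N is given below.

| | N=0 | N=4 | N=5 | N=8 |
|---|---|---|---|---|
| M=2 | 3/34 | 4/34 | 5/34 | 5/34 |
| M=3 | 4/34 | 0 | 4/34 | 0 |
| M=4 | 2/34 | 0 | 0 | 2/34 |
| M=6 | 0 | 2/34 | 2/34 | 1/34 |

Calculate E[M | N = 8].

P(N = 8) = 4/17.
Σ M·P over the event = 2·(5/34) + 4·(2/34) + 6·(1/34) = 12/17.
E[M | N = 8] = (12/17) / (4/17) = 3.

3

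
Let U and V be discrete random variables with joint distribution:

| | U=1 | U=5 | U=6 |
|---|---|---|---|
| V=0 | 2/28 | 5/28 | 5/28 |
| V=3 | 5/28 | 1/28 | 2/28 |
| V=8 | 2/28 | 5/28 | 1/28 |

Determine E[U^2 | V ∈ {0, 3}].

P(V ∈ {0, 3}) = 5/7.
Summing U^2·P(U=x,V=y) over the conditioning event gives 409/28.
E[U^2 | V ∈ {0, 3}] = (409/28) / (5/7) = 409/20.

409/20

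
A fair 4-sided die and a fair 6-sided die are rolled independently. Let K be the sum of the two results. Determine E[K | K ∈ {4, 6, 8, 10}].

70/11

P(K ∈ {4, 6, 8, 10}) = 11/24.
Σ over the event: 4·1/8 + 6·1/6 + 8·1/8 + 10·1/24 = 35/12.
E[K | K ∈ {4, 6, 8, 10}] = (35/12) / (11/24) = 70/11.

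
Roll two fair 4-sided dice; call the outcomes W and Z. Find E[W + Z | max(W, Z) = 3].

24/5

P(max(W, Z) = 3) = 5/16.
Summing (W+Z)·P(x,y) over outcomes with max(W, Z) = 3 gives 3/2.
E[W + Z | max(W, Z) = 3] = (3/2) / (5/16) = 24/5.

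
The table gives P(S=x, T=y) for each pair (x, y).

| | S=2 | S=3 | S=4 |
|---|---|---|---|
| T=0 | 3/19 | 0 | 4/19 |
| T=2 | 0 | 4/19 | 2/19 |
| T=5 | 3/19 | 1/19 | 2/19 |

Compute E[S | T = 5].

P(T = 5) = 6/19.
Σ S·P over the event = 2·(3/19) + 3·(1/19) + 4·(2/19) = 17/19.
E[S | T = 5] = (17/19) / (6/19) = 17/6.

17/6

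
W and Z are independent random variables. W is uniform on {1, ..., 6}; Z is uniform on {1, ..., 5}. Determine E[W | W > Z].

P(W > Z) = 1/2.
Summing W·P(x,y) over outcomes with W > Z gives 7/3.
E[W | W > Z] = (7/3) / (1/2) = 14/3.

14/3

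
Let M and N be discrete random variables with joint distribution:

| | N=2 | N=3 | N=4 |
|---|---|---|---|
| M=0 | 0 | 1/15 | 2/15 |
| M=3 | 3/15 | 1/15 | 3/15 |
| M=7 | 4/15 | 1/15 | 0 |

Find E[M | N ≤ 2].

37/7

P(N ≤ 2) = 7/15.
Σ M·P over the event = 3·(3/15) + 7·(4/15) = 37/15.
E[M | N ≤ 2] = (37/15) / (7/15) = 37/7.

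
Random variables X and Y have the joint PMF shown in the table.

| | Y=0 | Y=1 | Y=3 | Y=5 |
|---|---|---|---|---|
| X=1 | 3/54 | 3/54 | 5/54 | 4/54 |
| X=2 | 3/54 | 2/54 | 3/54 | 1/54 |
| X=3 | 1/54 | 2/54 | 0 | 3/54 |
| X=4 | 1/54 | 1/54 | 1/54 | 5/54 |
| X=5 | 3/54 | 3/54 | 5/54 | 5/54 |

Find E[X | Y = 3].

20/7

P(Y = 3) = 7/27.
Σ X·P over the event = 1·(5/54) + 2·(3/54) + 4·(1/54) + 5·(5/54) = 20/27.
E[X | Y = 3] = (20/27) / (7/27) = 20/7.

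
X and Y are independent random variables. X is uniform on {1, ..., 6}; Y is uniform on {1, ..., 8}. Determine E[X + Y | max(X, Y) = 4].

44/7

Outcomes with max(X, Y) = 4: (1,4), (2,4), (3,4), (4,1), (4,2), (4,3), (4,4), each with probability 1/48.
E[X + Y | max(X, Y) = 4] = (5 + 6 + 7 + 5 + 6 + 7 + 8) / 7 = 44/7.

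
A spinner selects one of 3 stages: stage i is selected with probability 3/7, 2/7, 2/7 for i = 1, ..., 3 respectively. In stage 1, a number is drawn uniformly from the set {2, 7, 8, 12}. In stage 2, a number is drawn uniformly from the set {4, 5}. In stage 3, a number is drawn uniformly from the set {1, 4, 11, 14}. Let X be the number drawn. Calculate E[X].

183/28

E[X | stage 1] = (2+7+8+12)/4 = 29/4.
E[X | stage 2] = (4+5)/2 = 9/2.
E[X | stage 3] = (1+4+11+14)/4 = 15/2.
E[X] = (3/7)·(29/4) + (2/7)·(9/2) + (2/7)·(15/2) = 183/28.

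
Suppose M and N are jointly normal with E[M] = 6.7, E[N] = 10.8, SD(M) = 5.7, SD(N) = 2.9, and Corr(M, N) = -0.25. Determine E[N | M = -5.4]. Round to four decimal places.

The regression of N on M has slope ρ·σ_N/σ_M and passes through (μ_M, μ_N).
E[N | M=-5.4] = 10.8 + (-0.25)·(2.9/5.7)·(-5.4 − (6.7)) = 10.8 + (-0.12719)·(-12.1) = 12.3390.

12.3390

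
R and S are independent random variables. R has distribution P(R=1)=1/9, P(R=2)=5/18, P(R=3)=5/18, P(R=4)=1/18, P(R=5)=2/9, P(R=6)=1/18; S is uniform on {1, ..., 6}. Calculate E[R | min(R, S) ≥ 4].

5

P(min(R, S) ≥ 4) = 1/6.
Summing R·P(x,y) over outcomes with min(R, S) ≥ 4 gives 5/6.
E[R | min(R, S) ≥ 4] = (5/6) / (1/6) = 5.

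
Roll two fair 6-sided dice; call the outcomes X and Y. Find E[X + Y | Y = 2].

Outcomes with Y = 2: (1,2), (2,2), (3,2), (4,2), (5,2), (6,2), each with probability 1/36.
E[X + Y | Y = 2] = (3 + 4 + 5 + 6 + 7 + 8) / 6 = 11/2.

11/2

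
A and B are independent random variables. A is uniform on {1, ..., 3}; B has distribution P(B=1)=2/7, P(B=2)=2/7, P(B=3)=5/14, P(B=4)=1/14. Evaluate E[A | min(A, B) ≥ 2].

5/2

P(min(A, B) ≥ 2) = 10/21.
Summing A·P(x,y) over outcomes with min(A, B) ≥ 2 gives 25/21.
E[A | min(A, B) ≥ 2] = (25/21) / (10/21) = 5/2.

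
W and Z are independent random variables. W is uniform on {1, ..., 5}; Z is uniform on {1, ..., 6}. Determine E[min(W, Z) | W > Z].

P(W > Z) = 1/3.
Summing min(W,Z)·P(x,y) over outcomes with W > Z gives 2/3.
E[min(W, Z) | W > Z] = (2/3) / (1/3) = 2.

2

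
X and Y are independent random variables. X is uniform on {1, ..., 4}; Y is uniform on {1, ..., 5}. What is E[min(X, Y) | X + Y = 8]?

P(X + Y = 8) = 1/10.
Summing min(X,Y)·P(x,y) over outcomes with X + Y = 8 gives 7/20.
E[min(X, Y) | X + Y = 8] = (7/20) / (1/10) = 7/2.

7/2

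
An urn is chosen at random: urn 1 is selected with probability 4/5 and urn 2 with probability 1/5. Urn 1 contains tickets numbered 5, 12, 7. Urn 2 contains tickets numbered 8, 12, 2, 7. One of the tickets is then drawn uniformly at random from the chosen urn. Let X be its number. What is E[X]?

157/20

E[X | urn 1] = (5+12+7)/3 = 8.
E[X | urn 2] = (8+12+2+7)/4 = 29/4.
E[X] = (4/5)·(8) + (1/5)·(29/4) = 157/20.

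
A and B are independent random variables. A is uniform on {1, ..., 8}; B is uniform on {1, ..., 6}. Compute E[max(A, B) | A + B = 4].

Outcomes with A + B = 4: (1,3), (2,2), (3,1), each with probability 1/48.
E[max(A, B) | A + B = 4] = (3 + 2 + 3) / 3 = 8/3.

8/3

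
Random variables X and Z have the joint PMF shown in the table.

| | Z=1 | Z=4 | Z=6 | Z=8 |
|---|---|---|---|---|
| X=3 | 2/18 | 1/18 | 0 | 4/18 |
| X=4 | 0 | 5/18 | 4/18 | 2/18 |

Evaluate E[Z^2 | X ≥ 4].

32

P(X ≥ 4) = 11/18.
Σ Z^2·P over the event = 16·(5/18) + 36·(4/18) + 64·(2/18) = 176/9.
E[Z^2 | X ≥ 4] = (176/9) / (11/18) = 32.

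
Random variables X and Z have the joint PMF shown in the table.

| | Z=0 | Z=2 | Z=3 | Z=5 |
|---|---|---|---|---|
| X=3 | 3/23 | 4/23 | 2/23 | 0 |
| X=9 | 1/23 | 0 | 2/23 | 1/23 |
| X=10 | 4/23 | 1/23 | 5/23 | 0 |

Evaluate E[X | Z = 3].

P(Z = 3) = 9/23.
Summing X·P(X=x,Z=y) over the conditioning event gives 74/23.
E[X | Z = 3] = (74/23) / (9/23) = 74/9.

74/9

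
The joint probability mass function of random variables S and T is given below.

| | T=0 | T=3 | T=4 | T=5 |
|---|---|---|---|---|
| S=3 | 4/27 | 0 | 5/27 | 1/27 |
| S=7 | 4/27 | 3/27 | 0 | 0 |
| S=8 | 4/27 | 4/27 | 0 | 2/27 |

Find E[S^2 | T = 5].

137/3

P(T = 5) = 1/9.
Summing S^2·P(S=x,T=y) over the conditioning event gives 137/27.
E[S^2 | T = 5] = (137/27) / (1/9) = 137/3.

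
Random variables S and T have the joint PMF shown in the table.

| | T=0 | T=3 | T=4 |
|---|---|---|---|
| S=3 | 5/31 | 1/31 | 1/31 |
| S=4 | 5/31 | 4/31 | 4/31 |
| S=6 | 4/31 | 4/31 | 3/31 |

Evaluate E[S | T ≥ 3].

80/17

P(T ≥ 3) = 17/31.
Σ S·P over the event = 3·(1/31) + 3·(1/31) + 4·(4/31) + 4·(4/31) + 6·(4/31) + 6·(3/31) = 80/31.
E[S | T ≥ 3] = (80/31) / (17/31) = 80/17.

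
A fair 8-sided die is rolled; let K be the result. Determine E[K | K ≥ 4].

6

Given K ≥ 4, K is equally likely to be any of {4, 5, 6, 7, 8}.
E[K | K ≥ 4] = (4 + 5 + 6 + 7 + 8) / 5 = 6.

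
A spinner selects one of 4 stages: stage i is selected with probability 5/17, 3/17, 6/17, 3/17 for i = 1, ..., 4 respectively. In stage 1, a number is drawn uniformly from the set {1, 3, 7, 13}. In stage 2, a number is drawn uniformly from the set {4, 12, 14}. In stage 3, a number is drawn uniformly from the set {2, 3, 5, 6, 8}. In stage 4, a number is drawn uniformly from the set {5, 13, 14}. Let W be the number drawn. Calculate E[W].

E[W | stage 1] = (1+3+7+13)/4 = 6.
E[W | stage 2] = (4+12+14)/3 = 10.
E[W | stage 3] = (2+3+5+6+8)/5 = 24/5.
E[W | stage 4] = (5+13+14)/3 = 32/3.
E[W] = (5/17)·(6) + (3/17)·(10) + (6/17)·(24/5) + (3/17)·(32/3) = 604/85.

604/85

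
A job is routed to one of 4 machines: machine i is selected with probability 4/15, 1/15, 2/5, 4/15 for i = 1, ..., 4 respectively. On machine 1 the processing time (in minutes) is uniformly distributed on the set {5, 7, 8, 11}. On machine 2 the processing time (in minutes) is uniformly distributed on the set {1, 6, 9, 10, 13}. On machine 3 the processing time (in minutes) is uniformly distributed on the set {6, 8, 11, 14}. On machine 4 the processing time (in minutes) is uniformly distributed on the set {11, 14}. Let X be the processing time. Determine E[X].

491/50

E[X | machine 1] = (5+7+8+11)/4 = 31/4.
E[X | machine 2] = (1+6+9+10+13)/5 = 39/5.
E[X | machine 3] = (6+8+11+14)/4 = 39/4.
E[X | machine 4] = (11+14)/2 = 25/2.
E[X] = (4/15)·(31/4) + (1/15)·(39/5) + (2/5)·(39/4) + (4/15)·(25/2) = 491/50.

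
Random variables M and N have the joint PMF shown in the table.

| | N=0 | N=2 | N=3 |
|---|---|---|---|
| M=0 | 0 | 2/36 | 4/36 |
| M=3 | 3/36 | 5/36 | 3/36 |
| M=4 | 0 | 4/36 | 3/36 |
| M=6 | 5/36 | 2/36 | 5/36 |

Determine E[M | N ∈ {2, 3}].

47/14

P(N ∈ {2, 3}) = 7/9.
Σ M·P over the event = 0·(2/36) + 0·(4/36) + 3·(5/36) + 3·(3/36) + 4·(4/36) + 4·(3/36) + 6·(2/36) + 6·(5/36) = 47/18.
E[M | N ∈ {2, 3}] = (47/18) / (7/9) = 47/14.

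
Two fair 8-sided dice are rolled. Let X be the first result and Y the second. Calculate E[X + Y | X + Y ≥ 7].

506/49

P(X + Y ≥ 7) = 49/64.
Summing (X+Y)·P(x,y) over outcomes with X + Y ≥ 7 gives 253/32.
E[X + Y | X + Y ≥ 7] = (253/32) / (49/64) = 506/49.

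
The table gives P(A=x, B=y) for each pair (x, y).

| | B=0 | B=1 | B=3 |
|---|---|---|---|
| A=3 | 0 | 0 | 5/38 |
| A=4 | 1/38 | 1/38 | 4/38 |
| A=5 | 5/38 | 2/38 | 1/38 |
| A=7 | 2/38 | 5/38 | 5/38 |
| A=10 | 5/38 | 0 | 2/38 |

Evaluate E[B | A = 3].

P(A = 3) = 5/38.
Σ B·P over the event = 3·(5/38) = 15/38.
E[B | A = 3] = (15/38) / (5/38) = 3.

3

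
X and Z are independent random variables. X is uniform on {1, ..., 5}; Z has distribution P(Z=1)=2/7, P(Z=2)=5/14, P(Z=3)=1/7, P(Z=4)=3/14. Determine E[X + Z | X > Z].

219/38

P(X > Z) = 19/35.
Summing (X+Z)·P(x,y) over outcomes with X > Z gives 219/70.
E[X + Z | X > Z] = (219/70) / (19/35) = 219/38.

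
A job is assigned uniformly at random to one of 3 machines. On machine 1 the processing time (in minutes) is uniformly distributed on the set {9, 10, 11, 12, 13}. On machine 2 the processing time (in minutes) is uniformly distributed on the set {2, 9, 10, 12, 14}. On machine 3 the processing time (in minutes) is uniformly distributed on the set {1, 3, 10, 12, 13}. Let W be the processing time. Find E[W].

E[W | machine 1] = (9+10+11+12+13)/5 = 11.
E[W | machine 2] = (2+9+10+12+14)/5 = 47/5.
E[W | machine 3] = (1+3+10+12+13)/5 = 39/5.
By the law of total expectation,
E[W] = (1/3)·(11) + (1/3)·(47/5) + (1/3)·(39/5) = 47/5.

47/5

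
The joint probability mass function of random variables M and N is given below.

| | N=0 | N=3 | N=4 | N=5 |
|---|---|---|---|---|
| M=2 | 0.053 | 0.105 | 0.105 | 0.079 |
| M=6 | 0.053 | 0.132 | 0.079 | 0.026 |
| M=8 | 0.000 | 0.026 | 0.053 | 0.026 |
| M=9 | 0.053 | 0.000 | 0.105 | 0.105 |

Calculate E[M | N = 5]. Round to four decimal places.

6.2161

P(N = 5) = 0.236.
Σ M·P over the event = 2·(0.079) + 6·(0.026) + 8·(0.026) + 9·(0.105) = 1.467.
E[M | N = 5] = (1.467) / (0.236) = 6.2161.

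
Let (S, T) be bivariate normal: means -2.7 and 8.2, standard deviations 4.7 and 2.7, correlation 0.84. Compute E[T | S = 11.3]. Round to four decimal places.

14.9557

For a bivariate normal, E[T | S=x] = μ_T + ρ·(σ_T/σ_S)·(x − μ_S).
E[T | S=11.3] = 8.2 + (0.84)·(2.7/4.7)·(11.3 − (-2.7)) = 8.2 + (0.48255)·(14) = 14.9557.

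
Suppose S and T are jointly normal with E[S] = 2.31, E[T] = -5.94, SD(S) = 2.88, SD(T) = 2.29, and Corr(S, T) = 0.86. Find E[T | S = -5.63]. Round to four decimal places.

-11.3695

For a bivariate normal, E[T | S=x] = μ_T + ρ·(σ_T/σ_S)·(x − μ_S).
E[T | S=-5.63] = -5.94 + (0.86)·(2.29/2.88)·(-5.63 − (2.31)) = -5.94 + (0.68382)·(-7.94) = -11.3695.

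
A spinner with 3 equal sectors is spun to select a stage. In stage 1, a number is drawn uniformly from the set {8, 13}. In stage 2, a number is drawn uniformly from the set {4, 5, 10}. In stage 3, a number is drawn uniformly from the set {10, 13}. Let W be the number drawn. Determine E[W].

E[W | stage 1] = (8+13)/2 = 21/2.
E[W | stage 2] = (4+5+10)/3 = 19/3.
E[W | stage 3] = (10+13)/2 = 23/2.
By the law of total expectation,
E[W] = (1/3)·(21/2) + (1/3)·(19/3) + (1/3)·(23/2) = 85/9.

85/9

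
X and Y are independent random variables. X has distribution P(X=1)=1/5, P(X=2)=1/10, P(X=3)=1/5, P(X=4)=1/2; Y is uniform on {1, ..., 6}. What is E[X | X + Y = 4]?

2

P(X + Y = 4) = 1/12.
Summing X·P(x,y) over outcomes with X + Y = 4 gives 1/6.
E[X | X + Y = 4] = (1/6) / (1/12) = 2.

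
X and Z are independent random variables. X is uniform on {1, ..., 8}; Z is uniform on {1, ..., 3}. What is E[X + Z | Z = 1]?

P(Z = 1) = 1/3.
Summing (X+Z)·P(x,y) over outcomes with Z = 1 gives 11/6.
E[X + Z | Z = 1] = (11/6) / (1/3) = 11/2.

11/2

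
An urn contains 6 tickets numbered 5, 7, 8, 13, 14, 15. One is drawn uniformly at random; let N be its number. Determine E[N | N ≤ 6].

P(N ≤ 6) = 1/6.
Σ over the event: 5·1/6 = 5/6.
E[N | N ≤ 6] = (5/6) / (1/6) = 5.

5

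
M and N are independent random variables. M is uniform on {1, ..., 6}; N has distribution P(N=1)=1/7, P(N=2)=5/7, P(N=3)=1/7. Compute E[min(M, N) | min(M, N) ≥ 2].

32/15

P(min(M, N) ≥ 2) = 5/7.
Summing min(M,N)·P(x,y) over outcomes with min(M, N) ≥ 2 gives 32/21.
E[min(M, N) | min(M, N) ≥ 2] = (32/21) / (5/7) = 32/15.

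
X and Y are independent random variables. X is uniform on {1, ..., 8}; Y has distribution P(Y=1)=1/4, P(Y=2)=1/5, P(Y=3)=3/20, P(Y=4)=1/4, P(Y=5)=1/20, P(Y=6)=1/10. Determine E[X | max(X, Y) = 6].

5

P(max(X, Y) = 6) = 3/16.
Summing X·P(x,y) over outcomes with max(X, Y) = 6 gives 15/16.
E[X | max(X, Y) = 6] = (15/16) / (3/16) = 5.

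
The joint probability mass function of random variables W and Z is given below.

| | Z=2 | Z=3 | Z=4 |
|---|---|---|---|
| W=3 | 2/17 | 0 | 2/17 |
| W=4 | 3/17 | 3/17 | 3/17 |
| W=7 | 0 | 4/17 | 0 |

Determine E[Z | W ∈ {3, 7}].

P(W ∈ {3, 7}) = 8/17.
Σ Z·P over the event = 2·(2/17) + 4·(2/17) + 3·(4/17) = 24/17.
E[Z | W ∈ {3, 7}] = (24/17) / (8/17) = 3.

3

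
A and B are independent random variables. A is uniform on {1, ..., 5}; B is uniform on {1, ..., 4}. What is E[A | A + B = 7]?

4

Outcomes with A + B = 7: (3,4), (4,3), (5,2), each with probability 1/20.
E[A | A + B = 7] = (3 + 4 + 5) / 3 = 4.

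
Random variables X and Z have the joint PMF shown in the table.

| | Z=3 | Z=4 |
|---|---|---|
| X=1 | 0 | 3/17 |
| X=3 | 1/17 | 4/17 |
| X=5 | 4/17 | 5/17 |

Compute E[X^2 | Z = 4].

P(Z = 4) = 12/17.
Σ X^2·P over the event = 1·(3/17) + 9·(4/17) + 25·(5/17) = 164/17.
E[X^2 | Z = 4] = (164/17) / (12/17) = 41/3.

41/3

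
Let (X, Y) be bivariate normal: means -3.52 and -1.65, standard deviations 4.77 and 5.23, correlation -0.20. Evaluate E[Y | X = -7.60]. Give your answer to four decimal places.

-0.7553

For a bivariate normal, E[Y | X=x] = μ_Y + ρ·(σ_Y/σ_X)·(x − μ_X).
E[Y | X=-7.60] = -1.65 + (-0.20)·(5.23/4.77)·(-7.60 − (-3.52)) = -1.65 + (-0.21929)·(-4.08) = -0.7553.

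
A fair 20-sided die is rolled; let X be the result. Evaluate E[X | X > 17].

19

Given X > 17, X is equally likely to be any of {18, 19, 20}.
E[X | X > 17] = (18 + 19 + 20) / 3 = 19.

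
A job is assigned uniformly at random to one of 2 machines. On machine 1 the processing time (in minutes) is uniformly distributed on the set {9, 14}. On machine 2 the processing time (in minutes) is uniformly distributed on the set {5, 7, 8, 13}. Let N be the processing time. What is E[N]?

79/8

E[N | machine 1] = (9+14)/2 = 23/2.
E[N | machine 2] = (5+7+8+13)/4 = 33/4.
By the law of total expectation,
E[N] = (1/2)·(23/2) + (1/2)·(33/4) = 79/8.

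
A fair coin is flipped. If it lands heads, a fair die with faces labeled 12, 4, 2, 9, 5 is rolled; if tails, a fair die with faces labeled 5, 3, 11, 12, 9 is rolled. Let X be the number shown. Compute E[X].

E[X | heads] = (12+4+2+9+5)/5 = 32/5.
E[X | tails] = (5+3+11+12+9)/5 = 8.
E[X] = (1/2)·(32/5) + (1/2)·(8) = 36/5.

36/5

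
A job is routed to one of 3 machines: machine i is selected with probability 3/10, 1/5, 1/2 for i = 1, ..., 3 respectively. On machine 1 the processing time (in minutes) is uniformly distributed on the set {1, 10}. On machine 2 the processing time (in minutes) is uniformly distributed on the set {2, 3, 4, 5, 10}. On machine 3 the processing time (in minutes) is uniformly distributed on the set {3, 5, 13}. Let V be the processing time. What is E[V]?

E[V | machine 1] = (1+10)/2 = 11/2.
E[V | machine 2] = (2+3+4+5+10)/5 = 24/5.
E[V | machine 3] = (3+5+13)/3 = 7.
By the law of total expectation,
E[V] = (3/10)·(11/2) + (1/5)·(24/5) + (1/2)·(7) = 611/100.

611/100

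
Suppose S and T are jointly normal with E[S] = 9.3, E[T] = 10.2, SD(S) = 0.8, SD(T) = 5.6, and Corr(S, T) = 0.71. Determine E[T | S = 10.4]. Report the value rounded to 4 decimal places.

For a bivariate normal, E[T | S=x] = μ_T + ρ·(σ_T/σ_S)·(x − μ_S).
E[T | S=10.4] = 10.2 + (0.71)·(5.6/0.8)·(10.4 − (9.3)) = 10.2 + (4.97)·(1.1) = 15.6670.

15.6670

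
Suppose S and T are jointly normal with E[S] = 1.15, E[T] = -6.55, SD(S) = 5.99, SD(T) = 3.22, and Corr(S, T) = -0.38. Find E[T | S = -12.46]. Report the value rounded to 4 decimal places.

E[T | S=x] = μ_T + ρ(σ_T/σ_S)(x − μ_S) for jointly normal variables.
E[T | S=-12.46] = -6.55 + (-0.38)·(3.22/5.99)·(-12.46 − (1.15)) = -6.55 + (-0.204274)·(-13.61) = -3.7698.

-3.7698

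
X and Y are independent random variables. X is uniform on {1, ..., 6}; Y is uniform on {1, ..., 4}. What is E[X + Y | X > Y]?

P(X > Y) = 7/12.
Summing (X+Y)·P(x,y) over outcomes with X > Y gives 47/12.
E[X + Y | X > Y] = (47/12) / (7/12) = 47/7.

47/7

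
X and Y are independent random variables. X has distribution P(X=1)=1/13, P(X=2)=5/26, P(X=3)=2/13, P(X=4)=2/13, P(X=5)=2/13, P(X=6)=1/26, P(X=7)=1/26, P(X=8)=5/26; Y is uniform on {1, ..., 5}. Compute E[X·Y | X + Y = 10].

225/11

P(X + Y = 10) = 11/130.
Summing XY·P(x,y) over outcomes with X + Y = 10 gives 45/26.
E[X·Y | X + Y = 10] = (45/26) / (11/130) = 225/11.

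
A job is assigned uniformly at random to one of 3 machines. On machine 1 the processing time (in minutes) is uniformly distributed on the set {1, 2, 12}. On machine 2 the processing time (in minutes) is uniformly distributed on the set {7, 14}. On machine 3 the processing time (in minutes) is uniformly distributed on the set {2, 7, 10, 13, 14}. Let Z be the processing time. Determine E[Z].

247/30

E[Z | machine 1] = (1+2+12)/3 = 5.
E[Z | machine 2] = (7+14)/2 = 21/2.
E[Z | machine 3] = (2+7+10+13+14)/5 = 46/5.
E[Z] = (1/3)·(5) + (1/3)·(21/2) + (1/3)·(46/5) = 247/30.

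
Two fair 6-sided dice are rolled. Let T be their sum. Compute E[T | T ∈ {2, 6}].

P(T ∈ {2, 6}) = 1/6.
Σ over the event: 2·1/36 + 6·5/36 = 8/9.
E[T | T ∈ {2, 6}] = (8/9) / (1/6) = 16/3.

16/3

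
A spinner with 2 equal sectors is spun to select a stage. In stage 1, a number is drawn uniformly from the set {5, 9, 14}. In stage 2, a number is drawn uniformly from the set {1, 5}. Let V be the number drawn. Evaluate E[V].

E[V | stage 1] = (5+9+14)/3 = 28/3.
E[V | stage 2] = (1+5)/2 = 3.
E[V] = (1/2)·(28/3) + (1/2)·(3) = 37/6.

37/6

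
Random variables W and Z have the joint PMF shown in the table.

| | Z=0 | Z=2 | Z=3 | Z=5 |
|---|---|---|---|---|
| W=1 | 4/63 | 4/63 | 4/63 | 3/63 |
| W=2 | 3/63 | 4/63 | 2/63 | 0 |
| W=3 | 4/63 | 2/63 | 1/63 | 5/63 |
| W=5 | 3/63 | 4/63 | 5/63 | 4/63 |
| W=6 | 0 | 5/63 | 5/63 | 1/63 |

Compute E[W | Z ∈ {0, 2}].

P(Z ∈ {0, 2}) = 11/21.
Summing W·P(W=x,Z=y) over the conditioning event gives 5/3.
E[W | Z ∈ {0, 2}] = (5/3) / (11/21) = 35/11.

35/11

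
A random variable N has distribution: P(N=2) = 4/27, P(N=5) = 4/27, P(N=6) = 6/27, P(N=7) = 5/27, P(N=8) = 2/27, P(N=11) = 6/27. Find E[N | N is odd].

121/15

P(N is odd) = 5/9.
Σ over the event: 5·4/27 + 7·5/27 + 11·2/9 = 121/27.
E[N | N is odd] = (121/27) / (5/9) = 121/15.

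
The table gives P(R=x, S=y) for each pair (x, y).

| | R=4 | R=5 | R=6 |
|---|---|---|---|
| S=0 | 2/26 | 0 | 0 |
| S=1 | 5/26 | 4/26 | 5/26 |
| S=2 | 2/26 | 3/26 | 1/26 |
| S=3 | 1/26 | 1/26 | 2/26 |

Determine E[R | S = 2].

P(S = 2) = 3/13.
Σ R·P over the event = 4·(2/26) + 5·(3/26) + 6·(1/26) = 29/26.
E[R | S = 2] = (29/26) / (3/13) = 29/6.

29/6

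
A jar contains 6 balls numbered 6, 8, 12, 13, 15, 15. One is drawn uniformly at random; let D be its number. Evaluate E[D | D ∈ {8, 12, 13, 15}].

P(D ∈ {8, 12, 13, 15}) = 5/6.
Σ over the event: 8·1/6 + 12·1/6 + 13·1/6 + 15·1/3 = 21/2.
E[D | D ∈ {8, 12, 13, 15}] = (21/2) / (5/6) = 63/5.

63/5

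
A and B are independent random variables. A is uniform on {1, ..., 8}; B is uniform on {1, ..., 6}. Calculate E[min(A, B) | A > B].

77/27

P(A > B) = 9/16.
Summing min(A,B)·P(x,y) over outcomes with A > B gives 77/48.
E[min(A, B) | A > B] = (77/48) / (9/16) = 77/27.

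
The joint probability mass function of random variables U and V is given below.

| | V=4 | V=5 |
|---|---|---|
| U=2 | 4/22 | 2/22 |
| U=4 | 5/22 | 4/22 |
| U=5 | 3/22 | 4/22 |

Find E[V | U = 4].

P(U = 4) = 9/22.
Σ V·P over the event = 4·(5/22) + 5·(4/22) = 20/11.
E[V | U = 4] = (20/11) / (9/22) = 40/9.

40/9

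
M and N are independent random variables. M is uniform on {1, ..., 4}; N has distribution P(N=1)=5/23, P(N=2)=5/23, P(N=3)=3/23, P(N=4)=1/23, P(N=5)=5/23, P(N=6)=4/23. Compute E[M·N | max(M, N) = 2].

P(max(M, N) = 2) = 15/92.
Summing MN·P(x,y) over outcomes with max(M, N) = 2 gives 10/23.
E[M·N | max(M, N) = 2] = (10/23) / (15/92) = 8/3.

8/3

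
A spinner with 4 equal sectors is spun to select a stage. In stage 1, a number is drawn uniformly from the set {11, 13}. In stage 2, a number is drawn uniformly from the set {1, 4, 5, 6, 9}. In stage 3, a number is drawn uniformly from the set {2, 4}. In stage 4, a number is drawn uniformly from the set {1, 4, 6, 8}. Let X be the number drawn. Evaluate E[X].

E[X | stage 1] = (11+13)/2 = 12.
E[X | stage 2] = (1+4+5+6+9)/5 = 5.
E[X | stage 3] = (2+4)/2 = 3.
E[X | stage 4] = (1+4+6+8)/4 = 19/4.
By the law of total expectation,
E[X] = (1/4)·(12) + (1/4)·(5) + (1/4)·(3) + (1/4)·(19/4) = 99/16.

99/16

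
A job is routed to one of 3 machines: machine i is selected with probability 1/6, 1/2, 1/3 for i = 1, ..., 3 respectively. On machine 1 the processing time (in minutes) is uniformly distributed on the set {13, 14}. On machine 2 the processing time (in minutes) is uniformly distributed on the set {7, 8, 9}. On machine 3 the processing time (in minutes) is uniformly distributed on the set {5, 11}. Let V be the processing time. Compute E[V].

E[V | machine 1] = (13+14)/2 = 27/2.
E[V | machine 2] = (7+8+9)/3 = 8.
E[V | machine 3] = (5+11)/2 = 8.
E[V] = (1/6)·(27/2) + (1/2)·(8) + (1/3)·(8) = 107/12.

107/12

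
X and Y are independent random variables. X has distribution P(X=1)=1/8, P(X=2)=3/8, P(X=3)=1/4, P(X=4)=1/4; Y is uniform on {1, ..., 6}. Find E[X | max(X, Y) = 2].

13/7

P(max(X, Y) = 2) = 7/48.
Summing X·P(x,y) over outcomes with max(X, Y) = 2 gives 13/48.
E[X | max(X, Y) = 2] = (13/48) / (7/48) = 13/7.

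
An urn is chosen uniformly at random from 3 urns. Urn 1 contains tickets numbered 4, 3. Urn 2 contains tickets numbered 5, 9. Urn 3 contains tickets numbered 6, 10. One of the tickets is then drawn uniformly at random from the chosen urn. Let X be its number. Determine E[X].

E[X | urn 1] = (4+3)/2 = 7/2.
E[X | urn 2] = (5+9)/2 = 7.
E[X | urn 3] = (6+10)/2 = 8.
By the law of total expectation,
E[X] = (1/3)·(7/2) + (1/3)·(7) + (1/3)·(8) = 37/6.

37/6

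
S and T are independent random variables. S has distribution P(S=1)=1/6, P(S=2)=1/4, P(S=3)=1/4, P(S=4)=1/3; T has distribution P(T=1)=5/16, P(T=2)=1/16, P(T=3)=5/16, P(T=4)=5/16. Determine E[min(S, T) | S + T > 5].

P(S + T > 5) = 89/192.
Summing min(S,T)·P(x,y) over outcomes with S + T > 5 gives 67/48.
E[min(S, T) | S + T > 5] = (67/48) / (89/192) = 268/89.

268/89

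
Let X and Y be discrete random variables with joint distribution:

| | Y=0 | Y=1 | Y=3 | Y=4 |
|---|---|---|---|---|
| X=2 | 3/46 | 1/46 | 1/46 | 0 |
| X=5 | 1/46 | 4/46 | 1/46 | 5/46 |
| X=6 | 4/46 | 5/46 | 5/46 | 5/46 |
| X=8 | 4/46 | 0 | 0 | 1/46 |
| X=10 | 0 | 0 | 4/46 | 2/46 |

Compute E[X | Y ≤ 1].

P(Y ≤ 1) = 11/23.
Σ X·P over the event = 2·(3/46) + 2·(1/46) + 5·(1/46) + 5·(4/46) + 6·(4/46) + 6·(5/46) + 8·(4/46) = 119/46.
E[X | Y ≤ 1] = (119/46) / (11/23) = 119/22.

119/22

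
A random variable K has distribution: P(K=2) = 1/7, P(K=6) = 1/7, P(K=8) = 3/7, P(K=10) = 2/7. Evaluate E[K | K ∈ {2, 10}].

22/3

P(K ∈ {2, 10}) = 3/7.
Σ over the event: 2·1/7 + 10·2/7 = 22/7.
E[K | K ∈ {2, 10}] = (22/7) / (3/7) = 22/3.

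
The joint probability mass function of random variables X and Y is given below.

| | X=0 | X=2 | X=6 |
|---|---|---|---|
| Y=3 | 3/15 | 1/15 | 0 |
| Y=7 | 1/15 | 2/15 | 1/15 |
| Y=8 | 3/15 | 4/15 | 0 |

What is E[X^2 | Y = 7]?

P(Y = 7) = 4/15.
Σ X^2·P over the event = 0·(1/15) + 4·(2/15) + 36·(1/15) = 44/15.
E[X^2 | Y = 7] = (44/15) / (4/15) = 11.

11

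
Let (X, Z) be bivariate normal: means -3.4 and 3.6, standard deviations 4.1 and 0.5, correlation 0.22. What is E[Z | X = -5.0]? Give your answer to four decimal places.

3.5571

E[Z | X=x] = μ_Z + ρ(σ_Z/σ_X)(x − μ_X) for jointly normal variables.
E[Z | X=-5.0] = 3.6 + (0.22)·(0.5/4.1)·(-5.0 − (-3.4)) = 3.6 + (0.026829)·(-1.6) = 3.5571.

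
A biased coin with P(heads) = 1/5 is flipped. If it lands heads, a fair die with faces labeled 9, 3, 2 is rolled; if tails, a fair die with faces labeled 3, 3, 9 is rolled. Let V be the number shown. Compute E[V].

E[V | heads] = (9+3+2)/3 = 14/3.
E[V | tails] = (3+3+9)/3 = 5.
By the law of total expectation,
E[V] = (1/5)·(14/3) + (4/5)·(5) = 74/15.

74/15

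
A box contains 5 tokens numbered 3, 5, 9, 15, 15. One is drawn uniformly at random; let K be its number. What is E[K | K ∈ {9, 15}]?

13

P(K ∈ {9, 15}) = 3/5.
Σ over the event: 9·1/5 + 15·2/5 = 39/5.
E[K | K ∈ {9, 15}] = (39/5) / (3/5) = 13.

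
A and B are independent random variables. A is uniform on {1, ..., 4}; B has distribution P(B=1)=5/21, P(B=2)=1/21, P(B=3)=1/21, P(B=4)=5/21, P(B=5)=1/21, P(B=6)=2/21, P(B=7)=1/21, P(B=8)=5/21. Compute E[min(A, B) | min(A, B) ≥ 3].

52/15

P(min(A, B) ≥ 3) = 5/14.
Summing min(A,B)·P(x,y) over outcomes with min(A, B) ≥ 3 gives 26/21.
E[min(A, B) | min(A, B) ≥ 3] = (26/21) / (5/14) = 52/15.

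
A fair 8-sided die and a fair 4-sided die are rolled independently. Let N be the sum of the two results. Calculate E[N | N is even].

7

P(N is even) = 1/2.
Σ over the event: 2·1/32 + 4·3/32 + 6·1/8 + 8·1/8 + 10·3/32 + 12·1/32 = 7/2.
E[N | N is even] = (7/2) / (1/2) = 7.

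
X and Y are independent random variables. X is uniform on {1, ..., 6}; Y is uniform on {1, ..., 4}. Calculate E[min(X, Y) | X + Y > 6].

29/10

Outcomes with X + Y > 6: (3,4), (4,3), (4,4), (5,2), (5,3), (5,4), (6,1), (6,2), (6,3), (6,4), each with probability 1/24.
E[min(X, Y) | X + Y > 6] = (3 + 3 + 4 + 2 + 3 + 4 + 1 + 2 + 3 + 4) / 10 = 29/10.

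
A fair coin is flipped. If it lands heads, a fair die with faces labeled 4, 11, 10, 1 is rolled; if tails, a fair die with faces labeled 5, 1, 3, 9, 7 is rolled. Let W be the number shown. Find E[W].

E[W | heads] = (4+11+10+1)/4 = 13/2.
E[W | tails] = (5+1+3+9+7)/5 = 5.
E[W] = (1/2)·(13/2) + (1/2)·(5) = 23/4.

23/4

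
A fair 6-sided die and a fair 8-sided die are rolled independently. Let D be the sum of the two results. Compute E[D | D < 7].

P(D < 7) = 5/16.
Σ over the event: 2·1/48 + 3·1/24 + 4·1/16 + 5·1/12 + 6·5/48 = 35/24.
E[D | D < 7] = (35/24) / (5/16) = 14/3.

14/3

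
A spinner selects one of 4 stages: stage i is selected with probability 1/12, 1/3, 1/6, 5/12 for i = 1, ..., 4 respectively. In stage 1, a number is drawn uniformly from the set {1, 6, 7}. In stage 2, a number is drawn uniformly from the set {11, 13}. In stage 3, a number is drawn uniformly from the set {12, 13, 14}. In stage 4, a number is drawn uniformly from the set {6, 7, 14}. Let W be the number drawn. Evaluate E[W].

371/36

E[W | stage 1] = (1+6+7)/3 = 14/3.
E[W | stage 2] = (11+13)/2 = 12.
E[W | stage 3] = (12+13+14)/3 = 13.
E[W | stage 4] = (6+7+14)/3 = 9.
E[W] = (1/12)·(14/3) + (1/3)·(12) + (1/6)·(13) + (5/12)·(9) = 371/36.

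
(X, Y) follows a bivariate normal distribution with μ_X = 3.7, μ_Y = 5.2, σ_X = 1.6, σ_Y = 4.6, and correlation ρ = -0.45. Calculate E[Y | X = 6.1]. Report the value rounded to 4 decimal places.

2.0950

E[Y | X=x] = μ_Y + ρ(σ_Y/σ_X)(x − μ_X) for jointly normal variables.
E[Y | X=6.1] = 5.2 + (-0.45)·(4.6/1.6)·(6.1 − (3.7)) = 5.2 + (-1.29375)·(2.4) = 2.0950.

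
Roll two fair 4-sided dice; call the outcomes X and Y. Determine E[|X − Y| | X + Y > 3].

P(X + Y > 3) = 13/16.
Summing |X−Y|·P(x,y) over outcomes with X + Y > 3 gives 9/8.
E[|X − Y| | X + Y > 3] = (9/8) / (13/16) = 18/13.

18/13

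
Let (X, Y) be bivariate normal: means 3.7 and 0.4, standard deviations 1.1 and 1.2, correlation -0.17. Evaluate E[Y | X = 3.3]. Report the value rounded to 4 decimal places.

E[Y | X=x] = μ_Y + ρ(σ_Y/σ_X)(x − μ_X) for jointly normal variables.
E[Y | X=3.3] = 0.4 + (-0.17)·(1.2/1.1)·(3.3 − (3.7)) = 0.4 + (-0.18545)·(-0.4) = 0.4742.

0.4742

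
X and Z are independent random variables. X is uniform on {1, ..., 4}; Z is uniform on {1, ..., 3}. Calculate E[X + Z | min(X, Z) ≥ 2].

Outcomes with min(X, Z) ≥ 2: (2,2), (2,3), (3,2), (3,3), (4,2), (4,3), each with probability 1/12.
E[X + Z | min(X, Z) ≥ 2] = (4 + 5 + 5 + 6 + 6 + 7) / 6 = 11/2.

11/2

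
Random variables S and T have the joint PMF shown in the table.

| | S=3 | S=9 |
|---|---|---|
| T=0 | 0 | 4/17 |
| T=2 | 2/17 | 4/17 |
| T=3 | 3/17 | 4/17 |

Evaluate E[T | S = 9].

P(S = 9) = 12/17.
Σ T·P over the event = 0·(4/17) + 2·(4/17) + 3·(4/17) = 20/17.
E[T | S = 9] = (20/17) / (12/17) = 5/3.

5/3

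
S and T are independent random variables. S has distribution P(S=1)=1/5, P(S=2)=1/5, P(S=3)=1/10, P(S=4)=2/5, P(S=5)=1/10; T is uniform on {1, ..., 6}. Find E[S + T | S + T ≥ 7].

83/10

P(S + T ≥ 7) = 1/2.
Summing (S+T)·P(x,y) over outcomes with S + T ≥ 7 gives 83/20.
E[S + T | S + T ≥ 7] = (83/20) / (1/2) = 83/10.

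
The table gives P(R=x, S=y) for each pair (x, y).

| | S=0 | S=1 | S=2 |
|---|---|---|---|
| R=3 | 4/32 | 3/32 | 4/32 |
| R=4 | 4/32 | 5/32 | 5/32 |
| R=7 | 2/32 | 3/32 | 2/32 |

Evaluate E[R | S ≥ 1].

P(S ≥ 1) = 11/16.
Σ R·P over the event = 3·(3/32) + 3·(4/32) + 4·(5/32) + 4·(5/32) + 7·(3/32) + 7·(2/32) = 3.
E[R | S ≥ 1] = (3) / (11/16) = 48/11.

48/11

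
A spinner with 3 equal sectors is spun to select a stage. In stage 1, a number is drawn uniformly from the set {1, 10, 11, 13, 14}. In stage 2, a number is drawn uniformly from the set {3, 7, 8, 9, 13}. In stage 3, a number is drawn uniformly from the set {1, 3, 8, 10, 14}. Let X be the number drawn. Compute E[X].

E[X | stage 1] = (1+10+11+13+14)/5 = 49/5.
E[X | stage 2] = (3+7+8+9+13)/5 = 8.
E[X | stage 3] = (1+3+8+10+14)/5 = 36/5.
By the law of total expectation,
E[X] = (1/3)·(49/5) + (1/3)·(8) + (1/3)·(36/5) = 25/3.

25/3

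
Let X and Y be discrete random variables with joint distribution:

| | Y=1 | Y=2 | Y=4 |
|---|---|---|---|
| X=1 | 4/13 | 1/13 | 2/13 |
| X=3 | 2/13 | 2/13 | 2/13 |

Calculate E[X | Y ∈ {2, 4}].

15/7

P(Y ∈ {2, 4}) = 7/13.
Σ X·P over the event = 1·(1/13) + 1·(2/13) + 3·(2/13) + 3·(2/13) = 15/13.
E[X | Y ∈ {2, 4}] = (15/13) / (7/13) = 15/7.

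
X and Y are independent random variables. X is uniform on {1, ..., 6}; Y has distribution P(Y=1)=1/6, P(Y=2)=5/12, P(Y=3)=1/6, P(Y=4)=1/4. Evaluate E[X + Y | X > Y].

P(X > Y) = 7/12.
Summing (X+Y)·P(x,y) over outcomes with X > Y gives 95/24.
E[X + Y | X > Y] = (95/24) / (7/12) = 95/14.

95/14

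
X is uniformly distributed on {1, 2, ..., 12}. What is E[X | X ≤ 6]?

7/2

Given X ≤ 6, X is equally likely to be any of {1, 2, 3, 4, 5, 6}.
E[X | X ≤ 6] = (1 + 2 + 3 + 4 + 5 + 6) / 6 = 7/2.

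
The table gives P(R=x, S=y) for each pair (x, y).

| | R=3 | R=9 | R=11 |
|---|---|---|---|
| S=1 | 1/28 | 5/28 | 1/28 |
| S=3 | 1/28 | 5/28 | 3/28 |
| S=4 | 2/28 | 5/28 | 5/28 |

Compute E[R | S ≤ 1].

59/7

P(S ≤ 1) = 1/4.
Σ R·P over the event = 3·(1/28) + 9·(5/28) + 11·(1/28) = 59/28.
E[R | S ≤ 1] = (59/28) / (1/4) = 59/7.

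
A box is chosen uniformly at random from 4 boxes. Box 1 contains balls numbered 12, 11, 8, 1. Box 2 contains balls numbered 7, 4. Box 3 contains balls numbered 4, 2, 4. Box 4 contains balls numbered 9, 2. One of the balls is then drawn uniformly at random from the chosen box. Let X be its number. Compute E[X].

E[X | box 1] = (12+11+8+1)/4 = 8.
E[X | box 2] = (7+4)/2 = 11/2.
E[X | box 3] = (4+2+4)/3 = 10/3.
E[X | box 4] = (9+2)/2 = 11/2.
E[X] = (1/4)·(8) + (1/4)·(11/2) + (1/4)·(10/3) + (1/4)·(11/2) = 67/12.

67/12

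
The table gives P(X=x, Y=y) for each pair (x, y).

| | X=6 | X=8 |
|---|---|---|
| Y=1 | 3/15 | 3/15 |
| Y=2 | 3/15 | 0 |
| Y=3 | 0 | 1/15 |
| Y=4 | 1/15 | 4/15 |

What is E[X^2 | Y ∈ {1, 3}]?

P(Y ∈ {1, 3}) = 7/15.
Σ X^2·P over the event = 36·(3/15) + 64·(3/15) + 64·(1/15) = 364/15.
E[X^2 | Y ∈ {1, 3}] = (364/15) / (7/15) = 52.

52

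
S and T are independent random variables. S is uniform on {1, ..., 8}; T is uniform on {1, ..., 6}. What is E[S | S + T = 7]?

Outcomes with S + T = 7: (1,6), (2,5), (3,4), (4,3), (5,2), (6,1), each with probability 1/48.
E[S | S + T = 7] = (1 + 2 + 3 + 4 + 5 + 6) / 6 = 7/2.

7/2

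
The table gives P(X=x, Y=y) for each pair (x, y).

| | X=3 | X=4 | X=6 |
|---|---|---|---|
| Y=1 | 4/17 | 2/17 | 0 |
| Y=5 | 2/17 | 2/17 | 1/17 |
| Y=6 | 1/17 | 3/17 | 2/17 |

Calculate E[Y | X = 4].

P(X = 4) = 7/17.
Σ Y·P over the event = 1·(2/17) + 5·(2/17) + 6·(3/17) = 30/17.
E[Y | X = 4] = (30/17) / (7/17) = 30/7.

30/7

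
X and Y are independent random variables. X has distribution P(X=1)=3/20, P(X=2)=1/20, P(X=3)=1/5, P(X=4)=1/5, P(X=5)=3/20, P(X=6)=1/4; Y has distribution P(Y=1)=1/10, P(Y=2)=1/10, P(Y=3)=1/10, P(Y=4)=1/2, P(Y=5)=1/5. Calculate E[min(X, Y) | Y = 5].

73/20

P(Y = 5) = 1/5.
Summing min(X,Y)·P(x,y) over outcomes with Y = 5 gives 73/100.
E[min(X, Y) | Y = 5] = (73/100) / (1/5) = 73/20.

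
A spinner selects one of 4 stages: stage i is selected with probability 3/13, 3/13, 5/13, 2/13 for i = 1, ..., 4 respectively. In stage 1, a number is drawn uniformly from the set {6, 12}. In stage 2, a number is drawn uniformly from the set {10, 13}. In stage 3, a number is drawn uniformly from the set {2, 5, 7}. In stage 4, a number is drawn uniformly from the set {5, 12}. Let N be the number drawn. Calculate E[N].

47/6

E[N | stage 1] = (6+12)/2 = 9.
E[N | stage 2] = (10+13)/2 = 23/2.
E[N | stage 3] = (2+5+7)/3 = 14/3.
E[N | stage 4] = (5+12)/2 = 17/2.
E[N] = (3/13)·(9) + (3/13)·(23/2) + (5/13)·(14/3) + (2/13)·(17/2) = 47/6.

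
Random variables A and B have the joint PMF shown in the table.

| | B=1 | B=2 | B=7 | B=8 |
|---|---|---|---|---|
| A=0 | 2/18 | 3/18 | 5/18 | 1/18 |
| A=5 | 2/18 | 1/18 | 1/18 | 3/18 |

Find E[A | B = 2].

P(B = 2) = 2/9.
Summing A·P(A=x,B=y) over the conditioning event gives 5/18.
E[A | B = 2] = (5/18) / (2/9) = 5/4.

5/4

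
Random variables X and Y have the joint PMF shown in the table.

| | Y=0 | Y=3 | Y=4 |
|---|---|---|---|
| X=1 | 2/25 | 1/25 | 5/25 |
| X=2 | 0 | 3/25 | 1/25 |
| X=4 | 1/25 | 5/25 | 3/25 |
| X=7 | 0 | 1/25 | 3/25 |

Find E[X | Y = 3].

17/5

P(Y = 3) = 2/5.
Σ X·P over the event = 1·(1/25) + 2·(3/25) + 4·(5/25) + 7·(1/25) = 34/25.
E[X | Y = 3] = (34/25) / (2/5) = 17/5.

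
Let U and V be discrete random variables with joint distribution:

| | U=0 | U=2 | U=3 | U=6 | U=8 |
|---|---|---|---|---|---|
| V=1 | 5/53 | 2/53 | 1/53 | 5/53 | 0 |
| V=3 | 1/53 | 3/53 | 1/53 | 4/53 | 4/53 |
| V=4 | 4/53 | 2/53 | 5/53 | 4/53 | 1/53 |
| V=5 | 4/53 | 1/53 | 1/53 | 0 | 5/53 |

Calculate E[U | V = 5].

45/11

P(V = 5) = 11/53.
Σ U·P over the event = 0·(4/53) + 2·(1/53) + 3·(1/53) + 8·(5/53) = 45/53.
E[U | V = 5] = (45/53) / (11/53) = 45/11.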